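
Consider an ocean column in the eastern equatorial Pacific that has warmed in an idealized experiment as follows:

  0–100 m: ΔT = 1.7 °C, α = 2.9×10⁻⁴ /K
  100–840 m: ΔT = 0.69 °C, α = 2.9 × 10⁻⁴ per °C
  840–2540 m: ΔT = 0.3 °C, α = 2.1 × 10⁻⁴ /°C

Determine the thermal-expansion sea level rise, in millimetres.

Δh = 300 mm

Layer 1: 1.7 × 100 × 2.9×10⁻⁴ = 0.04930 m
Layer 2: 740 × 0.69 × 2.9×10⁻⁴ = 0.148074 m
840–2540 m: 2.1×10⁻⁴ × 1700 × 0.3 = 0.10710 m
Δh = 0.04930 + 0.148074 + 0.10710 = 0.304474 m ≈ 300 mm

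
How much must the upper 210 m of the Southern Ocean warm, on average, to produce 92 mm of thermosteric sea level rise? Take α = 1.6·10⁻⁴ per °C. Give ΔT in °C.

ΔT = Δh/(αH) = 0.092 / (1.6×10⁻⁴ × 210) ≈ 2.738 °C

2.7 °C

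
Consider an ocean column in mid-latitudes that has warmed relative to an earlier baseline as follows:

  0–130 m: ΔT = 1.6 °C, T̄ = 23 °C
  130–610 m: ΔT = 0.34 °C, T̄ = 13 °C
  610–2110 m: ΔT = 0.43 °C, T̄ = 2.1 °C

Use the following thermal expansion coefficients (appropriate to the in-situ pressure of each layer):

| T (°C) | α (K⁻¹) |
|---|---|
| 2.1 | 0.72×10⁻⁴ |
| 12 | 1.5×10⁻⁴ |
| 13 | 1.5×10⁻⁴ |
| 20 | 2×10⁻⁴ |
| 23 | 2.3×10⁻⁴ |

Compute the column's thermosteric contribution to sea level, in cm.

Layer 1 at 23 °C → α = 2.3×10⁻⁴ K⁻¹
Layer 2 at 13 °C → α = 1.5×10⁻⁴ K⁻¹
Layer 3 at 2.1 °C → α = 0.72×10⁻⁴ K⁻¹
0–130 m: 2.3×10⁻⁴ × 1.6 × 130 = 0.04784 m
Layer 2: 1.5×10⁻⁴ × 480 × 0.34 = 0.02448 m
0.43 × 1500 × 0.72×10⁻⁴ = 0.04644 m
Δh = 0.04784 + 0.02448 + 0.04644 = 0.11876 m

Δh = 11.9 cm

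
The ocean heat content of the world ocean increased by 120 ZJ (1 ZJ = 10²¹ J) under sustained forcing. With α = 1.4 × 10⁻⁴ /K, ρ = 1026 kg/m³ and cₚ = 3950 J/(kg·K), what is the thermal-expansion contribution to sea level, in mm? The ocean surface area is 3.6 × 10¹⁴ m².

Δh = 11.5 mm

Per unit area: Q = 120×10²¹ / (3.6×10¹⁴) ≈ 3.333×10⁸ J/m²
Δh = αQ/(ρcₚ) = 1.4×10⁻⁴ × 3.333×10⁸ / (1026 × 3950) ≈ 0.011514 m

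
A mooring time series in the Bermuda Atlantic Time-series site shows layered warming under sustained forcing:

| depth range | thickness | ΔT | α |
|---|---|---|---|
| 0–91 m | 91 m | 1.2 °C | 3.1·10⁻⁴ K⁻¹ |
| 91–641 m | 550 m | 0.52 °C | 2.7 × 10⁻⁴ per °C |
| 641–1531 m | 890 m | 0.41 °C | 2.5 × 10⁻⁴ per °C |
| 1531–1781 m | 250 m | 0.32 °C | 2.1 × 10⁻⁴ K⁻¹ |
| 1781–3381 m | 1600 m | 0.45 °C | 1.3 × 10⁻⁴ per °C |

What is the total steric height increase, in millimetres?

Δh ≈ 313 mm

0–91 m: 3.1×10⁻⁴ × 1.2 × 91 = 0.033852 m
Layer 2: 2.7×10⁻⁴ × 550 × 0.52 = 0.07722 m
0.41 × 890 × 2.5×10⁻⁴ = 0.091225 m
1531–1781 m: 250 × 0.32 × 2.1×10⁻⁴ = 0.01680 m
0.45 × 1.3×10⁻⁴ × 1600 = 0.09360 m
Δh = 0.033852 + 0.07722 + 0.091225 + 0.01680 + 0.09360 = 0.312697 m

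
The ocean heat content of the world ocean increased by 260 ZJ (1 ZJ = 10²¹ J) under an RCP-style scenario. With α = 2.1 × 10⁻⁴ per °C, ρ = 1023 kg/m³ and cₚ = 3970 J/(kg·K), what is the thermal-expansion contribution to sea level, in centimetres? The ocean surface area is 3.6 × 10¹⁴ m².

3.73 cm of thermosteric rise

Per unit area: Q = 260×10²¹ / (3.6×10¹⁴) ≈ 7.222×10⁸ J/m²
Δh = αQ/(ρcₚ) = 2.1×10⁻⁴ × 7.222×10⁸ / (1023 × 3970) ≈ 0.037343 m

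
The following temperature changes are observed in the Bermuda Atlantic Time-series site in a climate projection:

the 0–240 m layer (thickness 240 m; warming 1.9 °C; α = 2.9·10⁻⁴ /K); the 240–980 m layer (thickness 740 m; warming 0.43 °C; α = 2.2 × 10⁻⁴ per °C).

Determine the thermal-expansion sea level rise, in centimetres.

0–240 m: 2.9×10⁻⁴ × 1.9 × 240 = 0.13224 m
Layer 2: 0.43 × 740 × 2.2×10⁻⁴ = 0.070004 m
Δh = 0.13224 + 0.070004 = 0.202244 m

20.2 cm of thermosteric rise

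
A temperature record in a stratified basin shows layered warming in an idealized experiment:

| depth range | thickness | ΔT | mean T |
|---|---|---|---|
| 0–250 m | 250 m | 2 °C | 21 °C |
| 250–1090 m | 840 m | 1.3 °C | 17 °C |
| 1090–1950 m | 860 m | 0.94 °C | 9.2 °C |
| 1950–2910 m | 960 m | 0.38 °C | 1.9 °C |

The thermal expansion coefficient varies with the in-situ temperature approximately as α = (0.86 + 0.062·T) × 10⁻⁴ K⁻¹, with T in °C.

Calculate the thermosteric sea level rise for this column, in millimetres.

about 470 mm

Layer 1: α = (0.86 + 0.062×21)×10⁻⁴ = 2.162×10⁻⁴ K⁻¹
Layer 2: α = (0.86 + 0.062×17)×10⁻⁴ = 1.914×10⁻⁴ K⁻¹
Layer 3: α = (0.86 + 0.062×9.2)×10⁻⁴ = 1.4304×10⁻⁴ K⁻¹
Layer 4: α = (0.86 + 0.062×1.9)×10⁻⁴ = 0.9778×10⁻⁴ K⁻¹
Layer 1: 250 × 2.162×10⁻⁴ × 2 = 0.10810 m
Layer 2: 1.3 × 840 × 1.914×10⁻⁴ = 0.2090088 m
1090–1950 m: 0.94 × 860 × 1.4304×10⁻⁴ = 0.115633536 m
0.9778×10⁻⁴ × 960 × 0.38 = 0.035670144 m
Δh = 0.10810 + 0.2090088 + 0.115633536 + 0.035670144 = 0.46841248 m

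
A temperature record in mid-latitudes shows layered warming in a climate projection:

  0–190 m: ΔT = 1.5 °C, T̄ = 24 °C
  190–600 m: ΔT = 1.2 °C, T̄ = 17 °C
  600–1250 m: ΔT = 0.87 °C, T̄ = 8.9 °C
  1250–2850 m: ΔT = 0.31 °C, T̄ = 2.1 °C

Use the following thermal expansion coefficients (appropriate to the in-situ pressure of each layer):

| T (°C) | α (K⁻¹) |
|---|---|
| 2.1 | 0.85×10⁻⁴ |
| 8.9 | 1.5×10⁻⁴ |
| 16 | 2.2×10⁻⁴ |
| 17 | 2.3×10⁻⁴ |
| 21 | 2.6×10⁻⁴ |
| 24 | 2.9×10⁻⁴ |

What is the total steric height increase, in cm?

Layer 1 at 24 °C → α = 2.9×10⁻⁴ K⁻¹
Layer 2 at 17 °C → α = 2.3×10⁻⁴ K⁻¹
Layer 3 at 8.9 °C → α = 1.5×10⁻⁴ K⁻¹
Layer 4 at 2.1 °C → α = 0.85×10⁻⁴ K⁻¹
0–190 m: 1.5 × 2.9×10⁻⁴ × 190 = 0.08265 m
410 × 2.3×10⁻⁴ × 1.2 = 0.11316 m
650 × 0.87 × 1.5×10⁻⁴ = 0.084825 m
Layer 4: 0.85×10⁻⁴ × 1600 × 0.31 = 0.04216 m
Δh = 0.08265 + 0.11316 + 0.084825 + 0.04216 = 0.322795 m

32.3 cm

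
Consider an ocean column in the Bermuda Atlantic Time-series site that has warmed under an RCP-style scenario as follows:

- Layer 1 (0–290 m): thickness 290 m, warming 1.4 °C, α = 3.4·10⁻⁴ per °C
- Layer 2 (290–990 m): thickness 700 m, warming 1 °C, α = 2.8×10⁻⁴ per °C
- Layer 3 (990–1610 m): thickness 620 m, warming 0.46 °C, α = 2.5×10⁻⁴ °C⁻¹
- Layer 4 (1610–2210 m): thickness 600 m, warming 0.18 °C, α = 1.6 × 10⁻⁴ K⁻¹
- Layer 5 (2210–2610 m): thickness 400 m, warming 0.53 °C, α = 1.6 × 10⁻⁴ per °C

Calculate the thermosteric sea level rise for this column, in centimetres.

Layer 1: 3.4×10⁻⁴ × 290 × 1.4 = 0.13804 m
2.8×10⁻⁴ × 1 × 700 = 0.19600 m
620 × 2.5×10⁻⁴ × 0.46 = 0.07130 m
Layer 4: 0.18 × 600 × 1.6×10⁻⁴ = 0.01728 m
2210–2610 m: 0.53 × 1.6×10⁻⁴ × 400 = 0.03392 m
Δh = 0.13804 + 0.19600 + 0.07130 + 0.01728 + 0.03392 = 0.45654 m

Δh = 45.7 cm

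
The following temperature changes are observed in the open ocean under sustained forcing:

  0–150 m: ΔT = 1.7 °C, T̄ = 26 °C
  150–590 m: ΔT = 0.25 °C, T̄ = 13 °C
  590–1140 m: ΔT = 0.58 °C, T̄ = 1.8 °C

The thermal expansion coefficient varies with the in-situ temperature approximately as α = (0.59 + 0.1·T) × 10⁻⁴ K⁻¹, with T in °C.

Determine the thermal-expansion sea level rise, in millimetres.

Layer 1: α = (0.59 + 0.1×26)×10⁻⁴ = 3.19×10⁻⁴ K⁻¹
Layer 2: α = (0.59 + 0.1×13)×10⁻⁴ = 1.89×10⁻⁴ K⁻¹
Layer 3: α = (0.59 + 0.1×1.8)×10⁻⁴ = 0.77×10⁻⁴ K⁻¹
150 × 3.19×10⁻⁴ × 1.7 = 0.081345 m
440 × 0.25 × 1.89×10⁻⁴ = 0.02079 m
590–1140 m: 0.77×10⁻⁴ × 0.58 × 550 = 0.024563 m
Δh = 0.081345 + 0.02079 + 0.024563 = 0.126698 m

Δh = 127 mm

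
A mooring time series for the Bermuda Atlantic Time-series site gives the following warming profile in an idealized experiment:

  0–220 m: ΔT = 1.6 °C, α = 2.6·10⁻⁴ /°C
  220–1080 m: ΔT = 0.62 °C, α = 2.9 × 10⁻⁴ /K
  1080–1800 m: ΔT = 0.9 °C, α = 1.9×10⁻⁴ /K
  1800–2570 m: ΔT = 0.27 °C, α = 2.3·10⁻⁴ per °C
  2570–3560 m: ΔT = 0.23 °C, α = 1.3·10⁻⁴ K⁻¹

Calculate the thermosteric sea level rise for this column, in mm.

Δh ≈ 447 mm

0–220 m: 220 × 2.6×10⁻⁴ × 1.6 = 0.09152 m
Layer 2: 2.9×10⁻⁴ × 0.62 × 860 = 0.154628 m
0.9 × 1.9×10⁻⁴ × 720 = 0.12312 m
Layer 4: 770 × 2.3×10⁻⁴ × 0.27 = 0.047817 m
0.23 × 990 × 1.3×10⁻⁴ = 0.029601 m
Δh = 0.09152 + 0.154628 + 0.12312 + 0.047817 + 0.029601 = 0.446686 m ≈ 447 mm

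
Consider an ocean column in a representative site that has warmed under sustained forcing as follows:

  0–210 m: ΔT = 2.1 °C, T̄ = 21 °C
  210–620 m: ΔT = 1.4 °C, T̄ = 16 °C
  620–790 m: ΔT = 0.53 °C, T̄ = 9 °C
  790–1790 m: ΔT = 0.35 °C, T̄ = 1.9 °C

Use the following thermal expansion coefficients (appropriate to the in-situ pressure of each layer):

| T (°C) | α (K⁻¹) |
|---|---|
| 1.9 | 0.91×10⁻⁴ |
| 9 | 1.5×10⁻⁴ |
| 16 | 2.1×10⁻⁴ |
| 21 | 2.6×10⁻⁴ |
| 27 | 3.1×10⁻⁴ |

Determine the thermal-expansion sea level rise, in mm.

Δh = 281 mm

Layer 1 at 21 °C → α = 2.6×10⁻⁴ K⁻¹
Layer 2 at 16 °C → α = 2.1×10⁻⁴ K⁻¹
Layer 3 at 9 °C → α = 1.5×10⁻⁴ K⁻¹
Layer 4 at 1.9 °C → α = 0.91×10⁻⁴ K⁻¹
Layer 1: 210 × 2.6×10⁻⁴ × 2.1 = 0.11466 m
2.1×10⁻⁴ × 410 × 1.4 = 0.12054 m
170 × 1.5×10⁻⁴ × 0.53 = 0.013515 m
790–1790 m: 0.35 × 1000 × 0.91×10⁻⁴ = 0.03185 m
Δh = 0.11466 + 0.12054 + 0.013515 + 0.03185 = 0.280565 m ≈ 281 mm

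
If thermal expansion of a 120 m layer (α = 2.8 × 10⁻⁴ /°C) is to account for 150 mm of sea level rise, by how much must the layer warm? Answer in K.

ΔT = Δh/(αH) = 0.15 / (2.8×10⁻⁴ × 120) ≈ 4.464 K

ΔT ≈ 4.46 K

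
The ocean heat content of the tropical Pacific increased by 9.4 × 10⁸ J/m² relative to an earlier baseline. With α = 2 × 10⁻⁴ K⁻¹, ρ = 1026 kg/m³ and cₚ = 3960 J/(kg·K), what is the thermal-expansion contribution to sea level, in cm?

4.6 cm of thermosteric rise

Δh = αQ/(ρcₚ) = 2×10⁻⁴ × 9.4×10⁸ / (1026 × 3960) ≈ 0.046272 m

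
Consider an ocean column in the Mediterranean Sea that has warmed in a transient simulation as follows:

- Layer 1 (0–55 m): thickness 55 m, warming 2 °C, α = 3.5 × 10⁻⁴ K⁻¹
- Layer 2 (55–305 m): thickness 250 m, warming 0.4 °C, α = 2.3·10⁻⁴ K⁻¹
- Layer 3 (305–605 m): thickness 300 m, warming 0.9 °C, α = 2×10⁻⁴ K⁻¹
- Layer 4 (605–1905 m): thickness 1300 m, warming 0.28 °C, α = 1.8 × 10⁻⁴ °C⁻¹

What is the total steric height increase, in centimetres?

0–55 m: 55 × 3.5×10⁻⁴ × 2 = 0.03850 m
Layer 2: 2.3×10⁻⁴ × 0.4 × 250 = 0.02300 m
2×10⁻⁴ × 0.9 × 300 = 0.05400 m
1300 × 1.8×10⁻⁴ × 0.28 = 0.06552 m
Δh = 0.03850 + 0.02300 + 0.05400 + 0.06552 = 0.18102 m ≈ 18 cm

Δh = 18 cm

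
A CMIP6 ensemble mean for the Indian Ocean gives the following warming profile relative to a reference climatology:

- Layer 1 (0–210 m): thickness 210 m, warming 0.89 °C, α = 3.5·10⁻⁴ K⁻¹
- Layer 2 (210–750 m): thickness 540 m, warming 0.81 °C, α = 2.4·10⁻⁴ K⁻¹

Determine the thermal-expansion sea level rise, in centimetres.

17.0 cm of thermosteric rise

0–210 m: 3.5×10⁻⁴ × 210 × 0.89 = 0.065415 m
540 × 0.81 × 2.4×10⁻⁴ = 0.104976 m
Δh = 0.065415 + 0.104976 = 0.170391 m ≈ 17.0 cm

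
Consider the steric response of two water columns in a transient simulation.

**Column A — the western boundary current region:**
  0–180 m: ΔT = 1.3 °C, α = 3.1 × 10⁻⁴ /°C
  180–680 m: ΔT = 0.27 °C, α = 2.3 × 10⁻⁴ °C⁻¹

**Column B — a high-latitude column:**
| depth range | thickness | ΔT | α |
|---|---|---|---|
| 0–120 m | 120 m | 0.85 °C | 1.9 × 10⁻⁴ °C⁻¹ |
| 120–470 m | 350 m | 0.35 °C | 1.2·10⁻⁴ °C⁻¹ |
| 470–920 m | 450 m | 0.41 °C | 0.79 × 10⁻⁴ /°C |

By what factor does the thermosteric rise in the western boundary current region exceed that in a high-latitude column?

A 0–180 m: 1.3 × 180 × 3.1×10⁻⁴ = 0.07254 m
A 2.3×10⁻⁴ × 500 × 0.27 = 0.03105 m
A total: 0.10359 m
B Layer 1: 1.9×10⁻⁴ × 120 × 0.85 = 0.01938 m
B 120–470 m: 350 × 1.2×10⁻⁴ × 0.35 = 0.01470 m
B Layer 3: 0.79×10⁻⁴ × 450 × 0.41 = 0.0145755 m
B total: 0.0486555 m
Ratio: 0.10359 / 0.0486555 ≈ 2.129

≈ 2.1×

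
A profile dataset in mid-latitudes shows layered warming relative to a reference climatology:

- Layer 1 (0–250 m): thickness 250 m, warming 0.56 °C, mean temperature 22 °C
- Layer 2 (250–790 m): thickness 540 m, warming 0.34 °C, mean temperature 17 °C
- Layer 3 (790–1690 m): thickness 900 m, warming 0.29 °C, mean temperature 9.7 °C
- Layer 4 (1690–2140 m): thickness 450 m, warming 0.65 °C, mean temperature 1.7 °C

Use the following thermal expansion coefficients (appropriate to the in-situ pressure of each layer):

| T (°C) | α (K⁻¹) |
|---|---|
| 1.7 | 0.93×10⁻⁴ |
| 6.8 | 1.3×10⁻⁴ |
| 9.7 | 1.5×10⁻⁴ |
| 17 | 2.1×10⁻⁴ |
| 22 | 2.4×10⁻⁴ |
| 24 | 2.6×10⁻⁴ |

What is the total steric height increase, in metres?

Layer 1 at 22 °C → α = 2.4×10⁻⁴ K⁻¹
Layer 2 at 17 °C → α = 2.1×10⁻⁴ K⁻¹
Layer 3 at 9.7 °C → α = 1.5×10⁻⁴ K⁻¹
Layer 4 at 1.7 °C → α = 0.93×10⁻⁴ K⁻¹
2.4×10⁻⁴ × 0.56 × 250 = 0.03360 m
250–790 m: 2.1×10⁻⁴ × 0.34 × 540 = 0.038556 m
0.29 × 900 × 1.5×10⁻⁴ = 0.03915 m
450 × 0.65 × 0.93×10⁻⁴ = 0.0272025 m
Δh = 0.03360 + 0.038556 + 0.03915 + 0.0272025 = 0.1385085 m ≈ 0.14 m

about 0.14 m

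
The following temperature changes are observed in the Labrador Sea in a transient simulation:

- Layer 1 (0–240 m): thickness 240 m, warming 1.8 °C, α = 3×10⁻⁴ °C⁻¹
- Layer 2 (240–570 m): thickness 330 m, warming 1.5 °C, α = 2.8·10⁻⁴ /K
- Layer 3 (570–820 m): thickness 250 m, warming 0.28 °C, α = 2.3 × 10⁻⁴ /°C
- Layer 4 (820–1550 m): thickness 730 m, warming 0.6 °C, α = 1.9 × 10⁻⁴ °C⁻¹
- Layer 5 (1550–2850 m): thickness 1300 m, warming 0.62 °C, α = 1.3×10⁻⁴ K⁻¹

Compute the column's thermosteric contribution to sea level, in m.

about 0.472 m

0–240 m: 1.8 × 3×10⁻⁴ × 240 = 0.12960 m
Layer 2: 2.8×10⁻⁴ × 330 × 1.5 = 0.13860 m
250 × 2.3×10⁻⁴ × 0.28 = 0.01610 m
Layer 4: 0.6 × 730 × 1.9×10⁻⁴ = 0.08322 m
1.3×10⁻⁴ × 1300 × 0.62 = 0.10478 m
Δh = 0.12960 + 0.13860 + 0.01610 + 0.08322 + 0.10478 = 0.47230 m ≈ 0.472 m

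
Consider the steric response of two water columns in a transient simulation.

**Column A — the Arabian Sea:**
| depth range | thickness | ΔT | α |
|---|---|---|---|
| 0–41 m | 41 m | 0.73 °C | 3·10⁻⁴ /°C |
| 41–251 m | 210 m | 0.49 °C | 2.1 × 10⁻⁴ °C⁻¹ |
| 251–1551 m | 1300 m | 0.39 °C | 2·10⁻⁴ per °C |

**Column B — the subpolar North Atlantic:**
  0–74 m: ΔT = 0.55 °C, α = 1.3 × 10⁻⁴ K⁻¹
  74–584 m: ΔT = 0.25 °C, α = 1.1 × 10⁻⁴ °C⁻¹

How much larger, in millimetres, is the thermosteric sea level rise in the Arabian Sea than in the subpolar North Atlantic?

A 41 × 3×10⁻⁴ × 0.73 = 0.008979 m
A 0.49 × 210 × 2.1×10⁻⁴ = 0.021609 m
A 251–1551 m: 1300 × 0.39 × 2×10⁻⁴ = 0.10140 m
A total: 0.131988 m
B 0–74 m: 0.55 × 74 × 1.3×10⁻⁴ = 0.005291 m
B 1.1×10⁻⁴ × 510 × 0.25 = 0.014025 m
B total: 0.019316 m
Difference: 0.131988 − 0.019316 = 0.112672 m

Δh_A − Δh_B ≈ 110 mm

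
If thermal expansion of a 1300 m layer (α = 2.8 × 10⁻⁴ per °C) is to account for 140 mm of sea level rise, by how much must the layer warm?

about 0.385 °C

ΔT = Δh/(αH) = 0.14 / (2.8×10⁻⁴ × 1300) ≈ 0.3846 °C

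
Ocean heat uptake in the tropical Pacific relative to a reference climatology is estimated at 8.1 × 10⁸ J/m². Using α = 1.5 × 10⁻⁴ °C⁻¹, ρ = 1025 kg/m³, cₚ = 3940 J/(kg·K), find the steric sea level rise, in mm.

30.1 mm of thermosteric rise

Δh = αQ/(ρcₚ) = 1.5×10⁻⁴ × 8.1×10⁸ / (1025 × 3940) ≈ 0.030085 m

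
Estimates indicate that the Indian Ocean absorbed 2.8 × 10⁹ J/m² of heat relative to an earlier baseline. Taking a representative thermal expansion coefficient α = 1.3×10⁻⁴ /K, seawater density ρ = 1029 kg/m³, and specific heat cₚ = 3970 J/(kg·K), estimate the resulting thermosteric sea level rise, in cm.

Δh = αQ/(ρcₚ) = 1.3×10⁻⁴ × 2.8×10⁹ / (1029 × 3970) ≈ 0.089104 m

8.91 cm of thermosteric rise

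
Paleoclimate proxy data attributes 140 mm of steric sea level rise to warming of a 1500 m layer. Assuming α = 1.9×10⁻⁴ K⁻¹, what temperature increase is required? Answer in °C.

ΔT = Δh/(αH) = 0.14 / (1.9×10⁻⁴ × 1500) ≈ 0.4912 °C

ΔT ≈ 0.491 °C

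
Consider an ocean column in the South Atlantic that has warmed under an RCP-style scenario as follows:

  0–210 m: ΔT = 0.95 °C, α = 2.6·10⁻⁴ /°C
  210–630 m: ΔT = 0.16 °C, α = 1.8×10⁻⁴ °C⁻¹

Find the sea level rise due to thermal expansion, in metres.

0.0640 m of thermosteric rise

Layer 1: 0.95 × 2.6×10⁻⁴ × 210 = 0.05187 m
210–630 m: 0.16 × 420 × 1.8×10⁻⁴ = 0.012096 m
Δh = 0.05187 + 0.012096 = 0.063966 m ≈ 0.0640 m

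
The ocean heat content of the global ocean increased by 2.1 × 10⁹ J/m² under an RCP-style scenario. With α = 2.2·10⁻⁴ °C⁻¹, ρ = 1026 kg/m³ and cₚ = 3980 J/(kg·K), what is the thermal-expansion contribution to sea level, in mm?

Δh = αQ/(ρcₚ) = 2.2×10⁻⁴ × 2.1×10⁹ / (1026 × 3980) ≈ 0.11314 m

113 mm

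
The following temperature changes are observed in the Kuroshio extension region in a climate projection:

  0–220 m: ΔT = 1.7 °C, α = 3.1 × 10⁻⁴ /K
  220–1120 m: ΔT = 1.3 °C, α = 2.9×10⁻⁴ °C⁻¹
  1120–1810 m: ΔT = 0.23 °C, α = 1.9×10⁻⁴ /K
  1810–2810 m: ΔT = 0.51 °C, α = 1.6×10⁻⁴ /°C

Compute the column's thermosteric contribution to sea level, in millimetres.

Layer 1: 1.7 × 220 × 3.1×10⁻⁴ = 0.11594 m
220–1120 m: 2.9×10⁻⁴ × 1.3 × 900 = 0.33930 m
1120–1810 m: 0.23 × 690 × 1.9×10⁻⁴ = 0.030153 m
Layer 4: 0.51 × 1.6×10⁻⁴ × 1000 = 0.08160 m
Δh = 0.11594 + 0.33930 + 0.030153 + 0.08160 = 0.566993 m ≈ 567 mm

Δh = 567 mm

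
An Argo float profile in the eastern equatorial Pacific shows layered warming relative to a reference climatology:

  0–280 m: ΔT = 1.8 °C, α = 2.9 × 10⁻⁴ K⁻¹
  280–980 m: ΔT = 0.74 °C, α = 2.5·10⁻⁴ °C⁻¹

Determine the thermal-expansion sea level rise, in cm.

27.6 cm

0–280 m: 280 × 1.8 × 2.9×10⁻⁴ = 0.14616 m
Layer 2: 2.5×10⁻⁴ × 700 × 0.74 = 0.12950 m
Δh = 0.14616 + 0.12950 = 0.27566 m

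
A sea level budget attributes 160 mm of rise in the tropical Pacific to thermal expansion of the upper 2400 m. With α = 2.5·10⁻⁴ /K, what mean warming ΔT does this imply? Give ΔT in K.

ΔT = Δh/(αH) = 0.16 / (2.5×10⁻⁴ × 2400) ≈ 0.2667 K

ΔT ≈ 0.267 K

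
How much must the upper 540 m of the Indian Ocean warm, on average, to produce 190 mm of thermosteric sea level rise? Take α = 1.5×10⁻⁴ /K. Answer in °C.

ΔT = Δh/(αH) = 0.19 / (1.5×10⁻⁴ × 540) ≈ 2.346 °C

ΔT ≈ 2.3 °C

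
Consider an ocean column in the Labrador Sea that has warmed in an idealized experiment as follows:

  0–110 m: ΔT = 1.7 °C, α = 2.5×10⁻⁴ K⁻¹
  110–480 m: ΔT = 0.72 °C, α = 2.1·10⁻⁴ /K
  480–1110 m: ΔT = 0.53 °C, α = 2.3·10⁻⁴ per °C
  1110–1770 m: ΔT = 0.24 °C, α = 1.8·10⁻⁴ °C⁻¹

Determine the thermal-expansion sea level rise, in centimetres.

20.8 cm

0–110 m: 110 × 1.7 × 2.5×10⁻⁴ = 0.04675 m
110–480 m: 2.1×10⁻⁴ × 370 × 0.72 = 0.055944 m
480–1110 m: 2.3×10⁻⁴ × 0.53 × 630 = 0.076797 m
Layer 4: 1.8×10⁻⁴ × 0.24 × 660 = 0.028512 m
Δh = 0.04675 + 0.055944 + 0.076797 + 0.028512 = 0.208003 m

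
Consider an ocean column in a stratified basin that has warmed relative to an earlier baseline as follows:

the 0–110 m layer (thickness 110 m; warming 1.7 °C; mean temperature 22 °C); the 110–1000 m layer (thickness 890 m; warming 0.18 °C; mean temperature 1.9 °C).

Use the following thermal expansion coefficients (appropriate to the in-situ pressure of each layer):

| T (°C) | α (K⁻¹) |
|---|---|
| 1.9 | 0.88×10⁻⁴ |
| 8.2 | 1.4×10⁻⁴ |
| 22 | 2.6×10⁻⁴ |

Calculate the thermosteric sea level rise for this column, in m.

0.0627 m

Layer 1 at 22 °C → α = 2.6×10⁻⁴ K⁻¹
Layer 2 at 1.9 °C → α = 0.88×10⁻⁴ K⁻¹
0–110 m: 110 × 2.6×10⁻⁴ × 1.7 = 0.04862 m
Layer 2: 0.18 × 890 × 0.88×10⁻⁴ = 0.0140976 m
Δh = 0.04862 + 0.0140976 = 0.0627176 m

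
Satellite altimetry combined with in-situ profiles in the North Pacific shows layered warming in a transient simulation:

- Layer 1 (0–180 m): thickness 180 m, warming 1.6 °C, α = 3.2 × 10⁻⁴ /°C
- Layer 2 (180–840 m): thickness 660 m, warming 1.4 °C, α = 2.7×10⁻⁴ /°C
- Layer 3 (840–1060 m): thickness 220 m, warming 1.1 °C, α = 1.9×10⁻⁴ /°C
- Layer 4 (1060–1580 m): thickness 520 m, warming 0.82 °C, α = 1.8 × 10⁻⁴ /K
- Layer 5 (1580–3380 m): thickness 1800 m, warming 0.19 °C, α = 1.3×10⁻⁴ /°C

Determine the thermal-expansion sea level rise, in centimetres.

Layer 1: 180 × 1.6 × 3.2×10⁻⁴ = 0.09216 m
1.4 × 2.7×10⁻⁴ × 660 = 0.24948 m
840–1060 m: 220 × 1.9×10⁻⁴ × 1.1 = 0.04598 m
1060–1580 m: 1.8×10⁻⁴ × 520 × 0.82 = 0.076752 m
1800 × 0.19 × 1.3×10⁻⁴ = 0.04446 m
Δh = 0.09216 + 0.24948 + 0.04598 + 0.076752 + 0.04446 = 0.508832 m

50.9 cm of thermosteric rise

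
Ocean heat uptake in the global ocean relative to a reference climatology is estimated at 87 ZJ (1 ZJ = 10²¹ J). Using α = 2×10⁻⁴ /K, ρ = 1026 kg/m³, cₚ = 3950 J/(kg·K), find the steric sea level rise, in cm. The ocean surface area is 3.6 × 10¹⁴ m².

Per unit area: Q = 87×10²¹ / (3.6×10¹⁴) ≈ 2.417×10⁸ J/m²
Δh = αQ/(ρcₚ) = 2×10⁻⁴ × 2.417×10⁸ / (1026 × 3950) ≈ 0.011928 m

about 1.2 cm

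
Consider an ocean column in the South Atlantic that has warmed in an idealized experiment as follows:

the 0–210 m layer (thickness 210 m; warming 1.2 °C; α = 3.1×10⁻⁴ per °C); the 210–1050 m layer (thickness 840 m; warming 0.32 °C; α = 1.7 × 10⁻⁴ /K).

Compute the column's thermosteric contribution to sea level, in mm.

124 mm

0–210 m: 1.2 × 3.1×10⁻⁴ × 210 = 0.07812 m
1.7×10⁻⁴ × 840 × 0.32 = 0.045696 m
Δh = 0.07812 + 0.045696 = 0.123816 m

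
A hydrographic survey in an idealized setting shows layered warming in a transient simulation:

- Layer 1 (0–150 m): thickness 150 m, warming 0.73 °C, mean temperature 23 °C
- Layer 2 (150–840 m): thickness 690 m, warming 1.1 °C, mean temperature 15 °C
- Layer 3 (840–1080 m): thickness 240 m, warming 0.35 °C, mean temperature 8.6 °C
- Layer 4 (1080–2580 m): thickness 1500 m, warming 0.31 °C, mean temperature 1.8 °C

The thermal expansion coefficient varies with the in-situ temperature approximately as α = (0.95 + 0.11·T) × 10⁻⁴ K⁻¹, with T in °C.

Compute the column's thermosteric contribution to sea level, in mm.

Layer 1: α = (0.95 + 0.11×23)×10⁻⁴ = 3.48×10⁻⁴ K⁻¹
Layer 2: α = (0.95 + 0.11×15)×10⁻⁴ = 2.6×10⁻⁴ K⁻¹
Layer 3: α = (0.95 + 0.11×8.6)×10⁻⁴ = 1.896×10⁻⁴ K⁻¹
Layer 4: α = (0.95 + 0.11×1.8)×10⁻⁴ = 1.148×10⁻⁴ K⁻¹
Layer 1: 0.73 × 3.48×10⁻⁴ × 150 = 0.038106 m
Layer 2: 1.1 × 2.6×10⁻⁴ × 690 = 0.19734 m
Layer 3: 0.35 × 1.896×10⁻⁴ × 240 = 0.0159264 m
1080–2580 m: 0.31 × 1500 × 1.148×10⁻⁴ = 0.053382 m
Δh = 0.038106 + 0.19734 + 0.0159264 + 0.053382 = 0.3047544 m

about 300 mm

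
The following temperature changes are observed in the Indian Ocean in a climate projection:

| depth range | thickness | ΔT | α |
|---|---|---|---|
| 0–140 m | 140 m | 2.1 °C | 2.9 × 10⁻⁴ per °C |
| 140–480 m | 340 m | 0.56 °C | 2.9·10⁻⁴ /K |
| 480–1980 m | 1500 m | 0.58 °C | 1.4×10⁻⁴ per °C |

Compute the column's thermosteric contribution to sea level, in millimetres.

Δh = 262 mm

2.9×10⁻⁴ × 140 × 2.1 = 0.08526 m
Layer 2: 340 × 0.56 × 2.9×10⁻⁴ = 0.055216 m
0.58 × 1500 × 1.4×10⁻⁴ = 0.12180 m
Δh = 0.08526 + 0.055216 + 0.12180 = 0.262276 m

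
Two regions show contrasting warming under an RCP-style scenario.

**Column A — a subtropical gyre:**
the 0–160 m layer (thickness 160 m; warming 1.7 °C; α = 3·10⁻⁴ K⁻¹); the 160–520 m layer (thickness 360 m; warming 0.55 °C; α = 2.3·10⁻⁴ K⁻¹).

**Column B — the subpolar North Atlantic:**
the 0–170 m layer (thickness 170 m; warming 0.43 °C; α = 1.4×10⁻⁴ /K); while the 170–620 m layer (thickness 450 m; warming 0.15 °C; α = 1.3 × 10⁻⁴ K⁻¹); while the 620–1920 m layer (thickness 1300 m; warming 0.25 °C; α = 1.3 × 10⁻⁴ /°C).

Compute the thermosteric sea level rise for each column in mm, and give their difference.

A 0–160 m: 3×10⁻⁴ × 1.7 × 160 = 0.08160 m
A Layer 2: 2.3×10⁻⁴ × 0.55 × 360 = 0.04554 m
A total: 0.12714 m
B Layer 1: 1.4×10⁻⁴ × 0.43 × 170 = 0.010234 m
B Layer 2: 450 × 0.15 × 1.3×10⁻⁴ = 0.008775 m
B 620–1920 m: 1300 × 0.25 × 1.3×10⁻⁴ = 0.04225 m
B total: 0.061259 m
Difference: 0.12714 − 0.061259 = 0.065881 m

Δh_A ≈ 127 mm, Δh_B ≈ 61.3 mm; difference ≈ 65.9 mm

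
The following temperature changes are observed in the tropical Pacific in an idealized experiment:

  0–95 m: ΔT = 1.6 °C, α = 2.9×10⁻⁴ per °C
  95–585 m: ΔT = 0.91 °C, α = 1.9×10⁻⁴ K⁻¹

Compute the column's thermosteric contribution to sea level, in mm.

about 129 mm

0–95 m: 1.6 × 2.9×10⁻⁴ × 95 = 0.04408 m
Layer 2: 0.91 × 1.9×10⁻⁴ × 490 = 0.084721 m
Δh = 0.04408 + 0.084721 = 0.128801 m ≈ 129 mm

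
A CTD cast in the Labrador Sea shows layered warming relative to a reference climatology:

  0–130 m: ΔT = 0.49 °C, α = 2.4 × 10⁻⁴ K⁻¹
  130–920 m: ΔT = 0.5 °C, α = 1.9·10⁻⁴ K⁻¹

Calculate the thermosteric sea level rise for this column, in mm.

Layer 1: 130 × 2.4×10⁻⁴ × 0.49 = 0.015288 m
130–920 m: 0.5 × 1.9×10⁻⁴ × 790 = 0.07505 m
Δh = 0.015288 + 0.07505 = 0.090338 m ≈ 90 mm

90 mm of thermosteric rise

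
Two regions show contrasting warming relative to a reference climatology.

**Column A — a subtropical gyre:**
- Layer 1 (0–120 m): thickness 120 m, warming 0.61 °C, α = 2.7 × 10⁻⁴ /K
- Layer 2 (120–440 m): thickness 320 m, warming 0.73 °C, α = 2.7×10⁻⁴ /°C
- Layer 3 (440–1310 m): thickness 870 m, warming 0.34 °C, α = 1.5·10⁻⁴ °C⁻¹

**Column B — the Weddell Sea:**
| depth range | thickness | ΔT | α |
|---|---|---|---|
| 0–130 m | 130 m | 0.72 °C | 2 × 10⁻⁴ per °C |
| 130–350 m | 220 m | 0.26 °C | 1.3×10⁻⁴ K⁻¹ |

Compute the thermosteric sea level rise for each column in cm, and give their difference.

A: 13 cm; B: 2.6 cm; difference 10 cm

A 0–120 m: 2.7×10⁻⁴ × 120 × 0.61 = 0.019764 m
A 0.73 × 2.7×10⁻⁴ × 320 = 0.063072 m
A 870 × 1.5×10⁻⁴ × 0.34 = 0.04437 m
A total: 0.127206 m
B Layer 1: 2×10⁻⁴ × 0.72 × 130 = 0.01872 m
B 1.3×10⁻⁴ × 220 × 0.26 = 0.007436 m
B total: 0.026156 m
Difference: 0.127206 − 0.026156 = 0.10105 m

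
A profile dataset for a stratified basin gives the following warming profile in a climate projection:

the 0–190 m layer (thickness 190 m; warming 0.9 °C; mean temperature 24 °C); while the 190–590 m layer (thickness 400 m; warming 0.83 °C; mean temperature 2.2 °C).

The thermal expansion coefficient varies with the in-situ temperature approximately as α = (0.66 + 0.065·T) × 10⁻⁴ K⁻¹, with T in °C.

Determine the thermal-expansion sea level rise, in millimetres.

Layer 1: α = (0.66 + 0.065×24)×10⁻⁴ = 2.22×10⁻⁴ K⁻¹
Layer 2: α = (0.66 + 0.065×2.2)×10⁻⁴ = 0.803×10⁻⁴ K⁻¹
Layer 1: 0.9 × 190 × 2.22×10⁻⁴ = 0.037962 m
400 × 0.803×10⁻⁴ × 0.83 = 0.0266596 m
Δh = 0.037962 + 0.0266596 = 0.0646216 m

about 65 mm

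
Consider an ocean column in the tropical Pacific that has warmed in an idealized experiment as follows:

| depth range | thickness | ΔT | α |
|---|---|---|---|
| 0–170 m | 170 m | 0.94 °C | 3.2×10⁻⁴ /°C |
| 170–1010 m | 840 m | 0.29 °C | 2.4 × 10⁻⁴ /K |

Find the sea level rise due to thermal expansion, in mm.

110 mm

0–170 m: 0.94 × 3.2×10⁻⁴ × 170 = 0.051136 m
Layer 2: 2.4×10⁻⁴ × 0.29 × 840 = 0.058464 m
Δh = 0.051136 + 0.058464 = 0.10960 m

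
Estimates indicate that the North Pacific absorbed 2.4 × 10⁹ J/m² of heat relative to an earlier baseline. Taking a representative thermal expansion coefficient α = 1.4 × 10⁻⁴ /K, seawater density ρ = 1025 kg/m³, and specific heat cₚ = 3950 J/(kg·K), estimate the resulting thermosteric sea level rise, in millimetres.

Δh = αQ/(ρcₚ) = 1.4×10⁻⁴ × 2.4×10⁹ / (1025 × 3950) ≈ 0.082989 m

83.0 mm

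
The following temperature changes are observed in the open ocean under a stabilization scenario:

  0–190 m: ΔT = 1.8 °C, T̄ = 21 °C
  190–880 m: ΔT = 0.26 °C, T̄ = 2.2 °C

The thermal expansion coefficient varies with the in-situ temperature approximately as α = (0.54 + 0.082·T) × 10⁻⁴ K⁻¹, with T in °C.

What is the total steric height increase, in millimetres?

Layer 1: α = (0.54 + 0.082×21)×10⁻⁴ = 2.262×10⁻⁴ K⁻¹
Layer 2: α = (0.54 + 0.082×2.2)×10⁻⁴ = 0.7204×10⁻⁴ K⁻¹
Layer 1: 190 × 1.8 × 2.262×10⁻⁴ = 0.0773604 m
Layer 2: 0.26 × 0.7204×10⁻⁴ × 690 = 0.012923976 m
Δh = 0.0773604 + 0.012923976 = 0.090284376 m

90 mm of thermosteric rise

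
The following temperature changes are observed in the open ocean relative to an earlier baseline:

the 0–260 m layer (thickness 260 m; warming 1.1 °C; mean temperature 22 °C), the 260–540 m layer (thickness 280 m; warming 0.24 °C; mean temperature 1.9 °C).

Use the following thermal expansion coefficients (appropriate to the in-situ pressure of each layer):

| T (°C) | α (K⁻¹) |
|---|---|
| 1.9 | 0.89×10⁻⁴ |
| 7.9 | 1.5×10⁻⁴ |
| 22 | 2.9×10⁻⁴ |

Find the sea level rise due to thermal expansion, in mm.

89 mm of thermosteric rise

Layer 1 at 22 °C → α = 2.9×10⁻⁴ K⁻¹
Layer 2 at 1.9 °C → α = 0.89×10⁻⁴ K⁻¹
Layer 1: 2.9×10⁻⁴ × 1.1 × 260 = 0.08294 m
260–540 m: 0.24 × 0.89×10⁻⁴ × 280 = 0.0059808 m
Δh = 0.08294 + 0.0059808 = 0.0889208 m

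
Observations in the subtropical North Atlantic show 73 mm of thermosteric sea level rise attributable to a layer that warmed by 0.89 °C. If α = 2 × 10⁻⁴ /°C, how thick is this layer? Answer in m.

H ≈ 410 m

H = Δh/(αΔT) = 0.073 / (2×10⁻⁴ × 0.89) ≈ 410.1 m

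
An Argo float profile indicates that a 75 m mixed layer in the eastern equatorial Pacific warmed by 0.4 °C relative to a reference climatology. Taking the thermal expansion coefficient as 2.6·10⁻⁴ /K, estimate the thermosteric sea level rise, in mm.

Δh = αΔT·H = 2.6×10⁻⁴ × 0.4 × 75 = 0.00780 m

7.80 mm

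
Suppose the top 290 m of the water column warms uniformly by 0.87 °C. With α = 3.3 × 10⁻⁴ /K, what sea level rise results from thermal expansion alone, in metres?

Δh = αΔT·H = 3.3×10⁻⁴ × 0.87 × 290 = 0.083259 m

0.0833 m of thermosteric rise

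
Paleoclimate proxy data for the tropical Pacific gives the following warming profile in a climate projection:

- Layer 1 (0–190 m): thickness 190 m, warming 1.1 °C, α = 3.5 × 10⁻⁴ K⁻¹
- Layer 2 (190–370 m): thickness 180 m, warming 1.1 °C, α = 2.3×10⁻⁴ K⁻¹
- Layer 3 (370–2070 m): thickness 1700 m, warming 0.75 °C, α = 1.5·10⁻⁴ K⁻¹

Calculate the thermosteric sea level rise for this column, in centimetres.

Layer 1: 1.1 × 3.5×10⁻⁴ × 190 = 0.07315 m
190–370 m: 180 × 2.3×10⁻⁴ × 1.1 = 0.04554 m
370–2070 m: 1700 × 0.75 × 1.5×10⁻⁴ = 0.19125 m
Δh = 0.07315 + 0.04554 + 0.19125 = 0.30994 m

Δh ≈ 31 cm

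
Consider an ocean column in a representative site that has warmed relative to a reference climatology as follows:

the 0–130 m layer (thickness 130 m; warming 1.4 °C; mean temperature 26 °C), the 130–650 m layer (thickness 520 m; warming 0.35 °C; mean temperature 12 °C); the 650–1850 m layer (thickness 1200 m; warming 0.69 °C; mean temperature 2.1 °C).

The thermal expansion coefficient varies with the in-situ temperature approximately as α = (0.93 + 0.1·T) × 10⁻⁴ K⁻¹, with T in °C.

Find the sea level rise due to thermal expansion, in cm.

Layer 1: α = (0.93 + 0.1×26)×10⁻⁴ = 3.53×10⁻⁴ K⁻¹
Layer 2: α = (0.93 + 0.1×12)×10⁻⁴ = 2.13×10⁻⁴ K⁻¹
Layer 3: α = (0.93 + 0.1×2.1)×10⁻⁴ = 1.14×10⁻⁴ K⁻¹
0–130 m: 3.53×10⁻⁴ × 130 × 1.4 = 0.064246 m
0.35 × 520 × 2.13×10⁻⁴ = 0.038766 m
Layer 3: 1.14×10⁻⁴ × 0.69 × 1200 = 0.094392 m
Δh = 0.064246 + 0.038766 + 0.094392 = 0.197404 m ≈ 19.7 cm

19.7 cm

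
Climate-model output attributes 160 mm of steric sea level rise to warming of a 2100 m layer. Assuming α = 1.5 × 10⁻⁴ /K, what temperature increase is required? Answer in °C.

about 0.51 °C

ΔT = Δh/(αH) = 0.16 / (1.5×10⁻⁴ × 2100) ≈ 0.5079 °C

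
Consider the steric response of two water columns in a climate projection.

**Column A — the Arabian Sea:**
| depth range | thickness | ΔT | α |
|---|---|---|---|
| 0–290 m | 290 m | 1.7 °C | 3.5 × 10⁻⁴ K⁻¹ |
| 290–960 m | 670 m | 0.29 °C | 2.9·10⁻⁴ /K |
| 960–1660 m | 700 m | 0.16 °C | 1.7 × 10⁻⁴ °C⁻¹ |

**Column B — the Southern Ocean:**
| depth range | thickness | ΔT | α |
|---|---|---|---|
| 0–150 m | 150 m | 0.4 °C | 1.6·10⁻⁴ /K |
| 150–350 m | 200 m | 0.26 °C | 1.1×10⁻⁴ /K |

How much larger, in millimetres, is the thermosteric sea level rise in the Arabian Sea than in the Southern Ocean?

A Layer 1: 1.7 × 290 × 3.5×10⁻⁴ = 0.17255 m
A 290–960 m: 2.9×10⁻⁴ × 670 × 0.29 = 0.056347 m
A Layer 3: 1.7×10⁻⁴ × 700 × 0.16 = 0.01904 m
A total: 0.247937 m
B 0.4 × 1.6×10⁻⁴ × 150 = 0.00960 m
B 0.26 × 200 × 1.1×10⁻⁴ = 0.00572 m
B total: 0.01532 m
Difference: 0.247937 − 0.01532 = 0.232617 m

233 mm larger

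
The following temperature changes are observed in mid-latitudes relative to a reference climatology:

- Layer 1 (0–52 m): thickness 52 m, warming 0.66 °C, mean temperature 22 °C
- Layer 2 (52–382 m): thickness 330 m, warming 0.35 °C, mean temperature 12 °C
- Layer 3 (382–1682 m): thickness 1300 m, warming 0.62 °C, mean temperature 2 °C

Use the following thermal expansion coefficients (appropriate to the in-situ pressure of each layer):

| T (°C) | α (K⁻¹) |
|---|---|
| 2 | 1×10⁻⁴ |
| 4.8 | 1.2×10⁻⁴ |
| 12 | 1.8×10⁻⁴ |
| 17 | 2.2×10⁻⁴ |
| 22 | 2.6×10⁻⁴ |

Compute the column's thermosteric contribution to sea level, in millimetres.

110 mm

Layer 1 at 22 °C → α = 2.6×10⁻⁴ K⁻¹
Layer 2 at 12 °C → α = 1.8×10⁻⁴ K⁻¹
Layer 3 at 2 °C → α = 1×10⁻⁴ K⁻¹
0–52 m: 2.6×10⁻⁴ × 52 × 0.66 = 0.0089232 m
1.8×10⁻⁴ × 330 × 0.35 = 0.02079 m
0.62 × 1300 × 1×10⁻⁴ = 0.08060 m
Δh = 0.0089232 + 0.02079 + 0.08060 = 0.1103132 m ≈ 110 mm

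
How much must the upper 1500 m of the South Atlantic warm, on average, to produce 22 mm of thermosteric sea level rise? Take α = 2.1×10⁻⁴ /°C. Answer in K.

ΔT = Δh/(αH) = 0.022 / (2.1×10⁻⁴ × 1500) ≈ 0.06984 K

ΔT ≈ 0.0698 K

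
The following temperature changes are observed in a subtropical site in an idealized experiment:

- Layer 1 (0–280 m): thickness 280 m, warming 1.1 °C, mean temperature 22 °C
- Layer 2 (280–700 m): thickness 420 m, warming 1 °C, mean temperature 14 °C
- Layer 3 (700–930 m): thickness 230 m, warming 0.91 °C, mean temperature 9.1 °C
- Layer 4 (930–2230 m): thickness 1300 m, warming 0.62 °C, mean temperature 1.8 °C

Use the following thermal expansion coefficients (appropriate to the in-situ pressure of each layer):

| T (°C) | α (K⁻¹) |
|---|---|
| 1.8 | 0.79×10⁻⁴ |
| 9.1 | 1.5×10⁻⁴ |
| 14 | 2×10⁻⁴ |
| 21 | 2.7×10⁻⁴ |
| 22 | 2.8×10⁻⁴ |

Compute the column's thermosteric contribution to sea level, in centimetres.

Layer 1 at 22 °C → α = 2.8×10⁻⁴ K⁻¹
Layer 2 at 14 °C → α = 2×10⁻⁴ K⁻¹
Layer 3 at 9.1 °C → α = 1.5×10⁻⁴ K⁻¹
Layer 4 at 1.8 °C → α = 0.79×10⁻⁴ K⁻¹
1.1 × 280 × 2.8×10⁻⁴ = 0.08624 m
Layer 2: 2×10⁻⁴ × 1 × 420 = 0.08400 m
700–930 m: 0.91 × 230 × 1.5×10⁻⁴ = 0.031395 m
0.79×10⁻⁴ × 1300 × 0.62 = 0.063674 m
Δh = 0.08624 + 0.08400 + 0.031395 + 0.063674 = 0.265309 m

Δh = 26.5 cm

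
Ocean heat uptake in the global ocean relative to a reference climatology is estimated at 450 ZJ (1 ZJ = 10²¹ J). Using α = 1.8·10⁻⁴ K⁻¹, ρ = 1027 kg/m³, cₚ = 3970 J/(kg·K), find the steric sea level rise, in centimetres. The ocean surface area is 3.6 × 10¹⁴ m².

Per unit area: Q = 450×10²¹ / (3.6×10¹⁴) = 1.25×10⁹ J/m²
Δh = αQ/(ρcₚ) = 1.8×10⁻⁴ × 1.25×10⁹ / (1027 × 3970) ≈ 0.055185 m

about 5.52 cm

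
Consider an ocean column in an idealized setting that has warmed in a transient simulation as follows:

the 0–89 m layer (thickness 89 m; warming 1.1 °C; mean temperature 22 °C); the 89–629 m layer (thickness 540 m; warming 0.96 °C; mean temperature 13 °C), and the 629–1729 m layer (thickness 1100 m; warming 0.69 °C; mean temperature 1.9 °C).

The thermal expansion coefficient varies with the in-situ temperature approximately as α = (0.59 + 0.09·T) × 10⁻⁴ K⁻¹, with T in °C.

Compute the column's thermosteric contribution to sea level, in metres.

Layer 1: α = (0.59 + 0.09×22)×10⁻⁴ = 2.57×10⁻⁴ K⁻¹
Layer 2: α = (0.59 + 0.09×13)×10⁻⁴ = 1.76×10⁻⁴ K⁻¹
Layer 3: α = (0.59 + 0.09×1.9)×10⁻⁴ = 0.761×10⁻⁴ K⁻¹
0–89 m: 2.57×10⁻⁴ × 89 × 1.1 = 0.0251603 m
1.76×10⁻⁴ × 540 × 0.96 = 0.0912384 m
0.69 × 1100 × 0.761×10⁻⁴ = 0.0577599 m
Δh = 0.0251603 + 0.0912384 + 0.0577599 = 0.1741586 m

0.174 m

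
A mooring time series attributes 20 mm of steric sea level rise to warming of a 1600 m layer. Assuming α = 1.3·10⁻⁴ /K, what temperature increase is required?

ΔT = Δh/(αH) = 0.02 / (1.3×10⁻⁴ × 1600) ≈ 0.09615 K

0.0962 K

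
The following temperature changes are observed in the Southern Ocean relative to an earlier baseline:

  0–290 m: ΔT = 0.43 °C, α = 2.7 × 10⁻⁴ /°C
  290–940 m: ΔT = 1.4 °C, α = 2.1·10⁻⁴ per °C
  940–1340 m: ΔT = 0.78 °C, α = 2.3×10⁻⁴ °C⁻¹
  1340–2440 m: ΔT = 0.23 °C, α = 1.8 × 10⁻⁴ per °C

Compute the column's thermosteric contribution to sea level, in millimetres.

2.7×10⁻⁴ × 0.43 × 290 = 0.033669 m
Layer 2: 1.4 × 2.1×10⁻⁴ × 650 = 0.19110 m
Layer 3: 2.3×10⁻⁴ × 0.78 × 400 = 0.07176 m
Layer 4: 1100 × 1.8×10⁻⁴ × 0.23 = 0.04554 m
Δh = 0.033669 + 0.19110 + 0.07176 + 0.04554 = 0.342069 m

Δh = 342 mm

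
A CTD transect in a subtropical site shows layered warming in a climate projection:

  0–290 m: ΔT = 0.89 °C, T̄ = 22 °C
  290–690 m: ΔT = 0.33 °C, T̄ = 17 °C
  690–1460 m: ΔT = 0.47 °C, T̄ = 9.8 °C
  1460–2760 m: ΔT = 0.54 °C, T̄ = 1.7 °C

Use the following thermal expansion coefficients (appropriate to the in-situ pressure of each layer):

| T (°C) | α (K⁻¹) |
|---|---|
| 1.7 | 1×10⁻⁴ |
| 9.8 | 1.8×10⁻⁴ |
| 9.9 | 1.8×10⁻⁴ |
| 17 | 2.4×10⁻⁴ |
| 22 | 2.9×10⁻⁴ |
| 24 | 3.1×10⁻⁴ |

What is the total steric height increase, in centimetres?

Layer 1 at 22 °C → α = 2.9×10⁻⁴ K⁻¹
Layer 2 at 17 °C → α = 2.4×10⁻⁴ K⁻¹
Layer 3 at 9.8 °C → α = 1.8×10⁻⁴ K⁻¹
Layer 4 at 1.7 °C → α = 1×10⁻⁴ K⁻¹
Layer 1: 290 × 0.89 × 2.9×10⁻⁴ = 0.074849 m
Layer 2: 0.33 × 2.4×10⁻⁴ × 400 = 0.03168 m
0.47 × 770 × 1.8×10⁻⁴ = 0.065142 m
1460–2760 m: 1×10⁻⁴ × 0.54 × 1300 = 0.07020 m
Δh = 0.074849 + 0.03168 + 0.065142 + 0.07020 = 0.241871 m

24 cm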